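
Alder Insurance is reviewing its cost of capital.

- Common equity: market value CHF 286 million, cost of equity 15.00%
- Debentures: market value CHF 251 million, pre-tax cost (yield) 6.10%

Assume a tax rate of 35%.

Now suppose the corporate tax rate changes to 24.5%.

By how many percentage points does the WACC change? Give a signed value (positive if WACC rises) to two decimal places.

Current WACC:
Total capital V = 286 + 251 = 537.
Equity: weight = 286/537 = 0.5326; cost = 15%.
Debentures: weight = 251/537 = 0.4674; after-tax cost = 6.1% × (1 − 35%) = 3.9650%.
WACC = 0.5326 × 15.0000% + 0.4674 × 3.9650% = 9.8421%.
After the change:
Total capital V = 286 + 251 = 537.
Equity: weight = 286/537 = 0.5326; cost = 15%.
Debentures: weight = 251/537 = 0.4674; after-tax cost = 6.1% × (1 − 24.5%) = 4.6055%.
WACC = 0.5326 × 15.0000% + 0.4674 × 4.6055% = 10.1415%.
Change in WACC = 10.1415% − 9.8421% = 0.2994 pp.

+0.30 pp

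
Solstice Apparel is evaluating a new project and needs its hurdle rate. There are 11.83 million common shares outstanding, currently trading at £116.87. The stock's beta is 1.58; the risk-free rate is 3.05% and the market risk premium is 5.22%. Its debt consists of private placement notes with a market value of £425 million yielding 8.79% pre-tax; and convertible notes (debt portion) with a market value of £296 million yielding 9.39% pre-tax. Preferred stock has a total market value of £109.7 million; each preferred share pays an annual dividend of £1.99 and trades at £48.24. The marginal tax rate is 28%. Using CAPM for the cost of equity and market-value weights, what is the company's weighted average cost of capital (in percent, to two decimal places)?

9.38%

Cost of equity via CAPM: Re = 3.05% + 1.58 × 5.22% = 11.2976%.
Cost of preferred: Rp = 1.99 / 48.24 = 4.1252%.
Market value of equity E = 116.87 × 11.83m = 1382.5721m.
Total capital V = 1382.5721 + 109.7 + 425 + 296 = 2213.2721.
Equity: weight = 1382.5721/2213.2721 = 0.6247; cost = 11.2976%.
Preferred: weight = 109.7/2213.2721 = 0.0496; cost = 4.1252%.
Private placement notes: weight = 425/2213.2721 = 0.1920; after-tax cost = 8.79% × (1 − 28%) = 6.3288%.
Convertible notes (debt portion): weight = 296/2213.2721 = 0.1337; after-tax cost = 9.39% × (1 − 28%) = 6.7608%.
WACC = 0.6247 × 11.2976% + 0.0496 × 4.1252% + 0.1920 × 6.3288% + 0.1337 × 6.7608% = 9.3812%.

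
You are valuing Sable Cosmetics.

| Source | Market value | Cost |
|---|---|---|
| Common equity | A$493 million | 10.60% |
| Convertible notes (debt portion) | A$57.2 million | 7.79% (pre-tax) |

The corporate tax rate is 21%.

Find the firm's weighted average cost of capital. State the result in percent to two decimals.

10.14%

Total capital V = 493 + 57.2 = 550.2.
Equity: weight = 493/550.2 = 0.8960; cost = 10.6%.
Convertible notes (debt portion): weight = 57.2/550.2 = 0.1040; after-tax cost = 7.79% × (1 − 21%) = 6.1541%.
WACC = 0.8960 × 10.6000% + 0.1040 × 6.1541% = 10.1378%.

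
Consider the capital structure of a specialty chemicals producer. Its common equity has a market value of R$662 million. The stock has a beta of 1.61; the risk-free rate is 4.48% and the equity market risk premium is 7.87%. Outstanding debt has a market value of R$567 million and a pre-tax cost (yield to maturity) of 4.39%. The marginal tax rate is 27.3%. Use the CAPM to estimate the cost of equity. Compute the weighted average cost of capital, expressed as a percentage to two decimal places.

Cost of equity via CAPM: Re = 4.48% + 1.61 × 7.87% = 17.1507%.
Total capital V = 662 + 567 = 1229.
Equity: weight = 662/1229 = 0.5386; cost = 17.1507%.
Debt: weight = 567/1229 = 0.4614; after-tax cost = 4.39% × (1 − 27.3%) = 3.1915%.
WACC = 0.5386 × 17.1507% + 0.4614 × 3.1915% = 10.7106%.

10.71%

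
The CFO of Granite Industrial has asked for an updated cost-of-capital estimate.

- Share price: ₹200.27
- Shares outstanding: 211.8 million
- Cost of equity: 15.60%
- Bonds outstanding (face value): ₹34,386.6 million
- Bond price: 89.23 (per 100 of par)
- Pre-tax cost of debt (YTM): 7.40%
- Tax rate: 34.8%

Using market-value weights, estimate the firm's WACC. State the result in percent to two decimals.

11.08%

Market value of equity E = 200.27 × 211.8m = 42417.186m. Market value of debt D = 34386.6m × 89.23/100 = 30683.16318m.
Total capital V = 42417.186 + 30683.16318 = 73100.34918.
Equity: weight = 42417.186/73100.34918 = 0.5803; cost = 15.6%.
Bonds outstanding: weight = 30683.16318/73100.34918 = 0.4197; after-tax cost = 7.4% × (1 − 34.8%) = 4.8248%.
WACC = 0.5803 × 15.6000% + 0.4197 × 4.8248% = 11.0772%.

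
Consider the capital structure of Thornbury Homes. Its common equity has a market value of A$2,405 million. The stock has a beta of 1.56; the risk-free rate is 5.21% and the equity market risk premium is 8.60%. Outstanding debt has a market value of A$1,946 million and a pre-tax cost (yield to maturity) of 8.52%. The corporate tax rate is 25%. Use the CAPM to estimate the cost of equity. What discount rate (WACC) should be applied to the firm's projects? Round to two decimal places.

Cost of equity via CAPM: Re = 5.21% + 1.56 × 8.6% = 18.6260%.
Total capital V = 2405 + 1946 = 4351.
Equity: weight = 2405/4351 = 0.5527; cost = 18.626%.
Debt: weight = 1946/4351 = 0.4473; after-tax cost = 8.52% × (1 − 25%) = 6.3900%.
WACC = 0.5527 × 18.6260% + 0.4473 × 6.3900% = 13.1534%.

13.15%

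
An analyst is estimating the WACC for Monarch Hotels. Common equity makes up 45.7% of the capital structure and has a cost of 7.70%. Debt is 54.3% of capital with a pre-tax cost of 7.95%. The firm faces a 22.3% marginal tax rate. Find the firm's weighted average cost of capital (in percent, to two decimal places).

After-tax cost of debt = 7.95% × (1 − 22.3%) = 6.1772%.
WACC = 0.457 × 7.7000% + 0.543 × 6.1772% = 6.8731%.

6.87%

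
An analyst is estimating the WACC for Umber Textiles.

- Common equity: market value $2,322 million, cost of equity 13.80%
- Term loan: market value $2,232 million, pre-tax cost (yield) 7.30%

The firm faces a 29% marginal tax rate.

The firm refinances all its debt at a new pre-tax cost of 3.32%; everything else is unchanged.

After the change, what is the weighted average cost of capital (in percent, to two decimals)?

8.19%

After the change:
Total capital V = 2322 + 2232 = 4554.
Equity: weight = 2322/4554 = 0.5099; cost = 13.8%.
Term loan: weight = 2232/4554 = 0.4901; after-tax cost = 3.32% × (1 − 29%) = 2.3572%.
WACC = 0.5099 × 13.8000% + 0.4901 × 2.3572% = 8.1917%.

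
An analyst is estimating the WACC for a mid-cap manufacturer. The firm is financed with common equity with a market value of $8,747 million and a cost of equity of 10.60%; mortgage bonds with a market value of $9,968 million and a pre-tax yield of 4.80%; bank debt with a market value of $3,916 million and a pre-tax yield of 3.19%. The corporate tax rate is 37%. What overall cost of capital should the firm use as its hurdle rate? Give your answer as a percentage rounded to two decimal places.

5.78%

Total capital V = 8747 + 9968 + 3916 = 22631.
Equity: weight = 8747/22631 = 0.3865; cost = 10.6%.
Mortgage bonds: weight = 9968/22631 = 0.4405; after-tax cost = 4.8% × (1 − 37%) = 3.0240%.
Bank debt: weight = 3916/22631 = 0.1730; after-tax cost = 3.19% × (1 − 37%) = 2.0097%.
WACC = 0.3865 × 10.6000% + 0.4405 × 3.0240% + 0.1730 × 2.0097% = 5.7767%.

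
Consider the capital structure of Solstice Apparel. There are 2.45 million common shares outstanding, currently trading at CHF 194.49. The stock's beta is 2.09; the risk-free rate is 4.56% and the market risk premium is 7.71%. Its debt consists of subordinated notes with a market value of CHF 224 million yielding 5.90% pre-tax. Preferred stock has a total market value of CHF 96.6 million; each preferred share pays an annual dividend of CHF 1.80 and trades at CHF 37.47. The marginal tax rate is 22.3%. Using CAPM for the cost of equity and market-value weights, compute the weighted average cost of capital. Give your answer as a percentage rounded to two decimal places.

14.23%

Cost of equity via CAPM: Re = 4.56% + 2.09 × 7.71% = 20.6739%.
Cost of preferred: Rp = 1.8 / 37.47 = 4.8038%.
Market value of equity E = 194.49 × 2.45m = 476.5005m.
Total capital V = 476.5005 + 96.6 + 224 = 797.1005.
Equity: weight = 476.5005/797.1005 = 0.5978; cost = 20.6739%.
Preferred: weight = 96.6/797.1005 = 0.1212; cost = 4.8038%.
Subordinated notes: weight = 224/797.1005 = 0.2810; after-tax cost = 5.9% × (1 − 22.3%) = 4.5843%.
WACC = 0.5978 × 20.6739% + 0.1212 × 4.8038% + 0.2810 × 4.5843% = 14.2291%.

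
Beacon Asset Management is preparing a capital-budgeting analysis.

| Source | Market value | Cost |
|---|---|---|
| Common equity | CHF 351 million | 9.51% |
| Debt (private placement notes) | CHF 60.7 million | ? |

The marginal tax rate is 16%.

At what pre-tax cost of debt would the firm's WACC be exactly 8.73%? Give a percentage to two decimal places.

5.02%

Total capital V = 351 + 60.7 = 411.7.
Equity weight = 351/411.7 = 0.8526.
Private placement notes weight = 60.7/411.7 = 0.1474.
Equity contribution = 0.8526 × 9.51% = 8.1079%.
Remaining for debt = 8.73% − 8.1079% = 0.6221%.
Rd × (1 − 16%) × 0.1474 = 0.6221%  ⇒  Rd = 5.0234%.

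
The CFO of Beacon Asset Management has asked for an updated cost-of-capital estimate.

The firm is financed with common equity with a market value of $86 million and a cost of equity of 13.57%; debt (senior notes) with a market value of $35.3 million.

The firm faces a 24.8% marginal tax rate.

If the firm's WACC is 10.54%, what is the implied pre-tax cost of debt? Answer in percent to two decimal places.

4.20%

Total capital V = 86 + 35.3 = 121.3.
Equity weight = 86/121.3 = 0.7090.
Senior notes weight = 35.3/121.3 = 0.2910.
Equity contribution = 0.7090 × 13.57% = 9.6209%.
Remaining for debt = 10.54% − 9.6209% = 0.9191%.
Rd × (1 − 24.8%) × 0.2910 = 0.9191%  ⇒  Rd = 4.1996%.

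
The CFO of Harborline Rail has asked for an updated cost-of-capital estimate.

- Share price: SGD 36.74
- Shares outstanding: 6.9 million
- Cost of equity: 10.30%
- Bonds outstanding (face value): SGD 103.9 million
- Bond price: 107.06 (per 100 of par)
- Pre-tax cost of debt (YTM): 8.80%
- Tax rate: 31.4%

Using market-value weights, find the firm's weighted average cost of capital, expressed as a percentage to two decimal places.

9.00%

Market value of equity E = 36.74 × 6.9m = 253.506m. Market value of debt D = 103.9m × 107.06/100 = 111.23534m.
Total capital V = 253.506 + 111.23534 = 364.74134.
Equity: weight = 253.506/364.74134 = 0.6950; cost = 10.3%.
Bonds outstanding: weight = 111.23534/364.74134 = 0.3050; after-tax cost = 8.8% × (1 − 31.4%) = 6.0368%.
WACC = 0.6950 × 10.3000% + 0.3050 × 6.0368% = 8.9998%.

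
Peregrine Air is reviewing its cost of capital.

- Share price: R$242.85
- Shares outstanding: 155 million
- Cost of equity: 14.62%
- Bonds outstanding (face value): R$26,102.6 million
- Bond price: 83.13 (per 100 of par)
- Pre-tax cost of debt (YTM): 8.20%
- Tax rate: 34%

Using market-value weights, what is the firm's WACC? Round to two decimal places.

Market value of equity E = 242.85 × 155m = 37641.75m. Market value of debt D = 26102.6m × 83.13/100 = 21699.09138m.
Total capital V = 37641.75 + 21699.09138 = 59340.84138.
Equity: weight = 37641.75/59340.84138 = 0.6343; cost = 14.62%.
Bonds outstanding: weight = 21699.09138/59340.84138 = 0.3657; after-tax cost = 8.2% × (1 − 34%) = 5.4120%.
WACC = 0.6343 × 14.6200% + 0.3657 × 5.4120% = 11.2529%.

11.25%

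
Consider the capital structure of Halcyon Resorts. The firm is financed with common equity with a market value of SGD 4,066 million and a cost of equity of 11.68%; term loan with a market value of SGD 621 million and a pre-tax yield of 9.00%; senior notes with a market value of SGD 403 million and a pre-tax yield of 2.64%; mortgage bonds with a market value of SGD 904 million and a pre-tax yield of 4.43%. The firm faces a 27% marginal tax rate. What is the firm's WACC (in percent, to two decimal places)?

9.22%

Total capital V = 4066 + 621 + 403 + 904 = 5994.
Equity: weight = 4066/5994 = 0.6783; cost = 11.68%.
Term loan: weight = 621/5994 = 0.1036; after-tax cost = 9% × (1 − 27%) = 6.5700%.
Senior notes: weight = 403/5994 = 0.0672; after-tax cost = 2.64% × (1 − 27%) = 1.9272%.
Mortgage bonds: weight = 904/5994 = 0.1508; after-tax cost = 4.43% × (1 − 27%) = 3.2339%.
WACC = 0.6783 × 11.6800% + 0.1036 × 6.5700% + 0.0672 × 1.9272% + 0.1508 × 3.2339% = 9.2210%.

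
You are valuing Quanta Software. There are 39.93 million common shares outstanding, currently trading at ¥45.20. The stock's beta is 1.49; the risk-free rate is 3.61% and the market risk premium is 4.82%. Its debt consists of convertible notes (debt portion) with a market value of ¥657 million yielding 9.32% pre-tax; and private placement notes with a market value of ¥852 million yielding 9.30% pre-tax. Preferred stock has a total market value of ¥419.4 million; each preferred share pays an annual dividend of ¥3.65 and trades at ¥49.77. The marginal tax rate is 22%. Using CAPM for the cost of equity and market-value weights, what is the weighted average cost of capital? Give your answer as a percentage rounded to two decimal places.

Cost of equity via CAPM: Re = 3.61% + 1.49 × 4.82% = 10.7918%.
Cost of preferred: Rp = 3.65 / 49.77 = 7.3337%.
Market value of equity E = 45.2 × 39.93m = 1804.836m.
Total capital V = 1804.836 + 419.4 + 657 + 852 = 3733.236.
Equity: weight = 1804.836/3733.236 = 0.4835; cost = 10.7918%.
Preferred: weight = 419.4/3733.236 = 0.1123; cost = 7.3337%.
Convertible notes (debt portion): weight = 657/3733.236 = 0.1760; after-tax cost = 9.32% × (1 − 22%) = 7.2696%.
Private placement notes: weight = 852/3733.236 = 0.2282; after-tax cost = 9.3% × (1 − 22%) = 7.2540%.
WACC = 0.4835 × 10.7918% + 0.1123 × 7.3337% + 0.1760 × 7.2696% + 0.2282 × 7.2540% = 8.9761%.

8.98%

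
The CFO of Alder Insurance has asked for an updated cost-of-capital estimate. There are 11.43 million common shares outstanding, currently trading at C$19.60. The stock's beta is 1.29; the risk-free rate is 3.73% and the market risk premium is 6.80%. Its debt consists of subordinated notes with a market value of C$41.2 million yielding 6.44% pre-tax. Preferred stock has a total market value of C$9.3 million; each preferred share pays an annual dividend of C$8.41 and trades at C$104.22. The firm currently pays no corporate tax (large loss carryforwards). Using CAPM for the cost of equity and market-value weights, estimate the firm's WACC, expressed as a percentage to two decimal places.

Cost of equity via CAPM: Re = 3.73% + 1.29 × 6.8% = 12.5020%.
Cost of preferred: Rp = 8.41 / 104.22 = 8.0695%.
Market value of equity E = 19.6 × 11.43m = 224.028m.
Total capital V = 224.028 + 9.3 + 41.2 = 274.528.
Equity: weight = 224.028/274.528 = 0.8160; cost = 12.502%.
Preferred: weight = 9.3/274.528 = 0.0339; cost = 8.0695%.
Subordinated notes: weight = 41.2/274.528 = 0.1501; after-tax cost = 6.44% × (1 − 0%) = 6.4400%.
WACC = 0.8160 × 12.5020% + 0.0339 × 8.0695% + 0.1501 × 6.4400% = 11.4421%.

11.44%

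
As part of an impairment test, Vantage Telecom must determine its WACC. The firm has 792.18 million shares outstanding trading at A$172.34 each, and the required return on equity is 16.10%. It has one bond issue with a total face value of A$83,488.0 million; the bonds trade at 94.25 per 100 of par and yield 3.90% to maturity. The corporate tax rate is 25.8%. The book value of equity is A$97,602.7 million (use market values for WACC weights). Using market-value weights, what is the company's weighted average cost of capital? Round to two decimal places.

11.27%

Market value of equity E = 172.34 × 792.18m = 136524.3012m. Market value of debt D = 83488m × 94.25/100 = 78687.44m.
Total capital V = 136524.3012 + 78687.44 = 215211.7412.
Equity: weight = 136524.3012/215211.7412 = 0.6344; cost = 16.1%.
Bonds outstanding: weight = 78687.44/215211.7412 = 0.3656; after-tax cost = 3.9% × (1 − 25.8%) = 2.8938%.
WACC = 0.6344 × 16.1000% + 0.3656 × 2.8938% = 11.2714%.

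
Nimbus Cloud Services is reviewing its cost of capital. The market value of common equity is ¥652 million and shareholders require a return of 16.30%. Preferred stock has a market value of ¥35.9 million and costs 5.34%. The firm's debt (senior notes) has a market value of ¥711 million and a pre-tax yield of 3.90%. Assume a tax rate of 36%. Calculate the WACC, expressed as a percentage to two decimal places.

Total capital V = 652 + 35.9 + 711 = 1398.9.
Equity: weight = 652/1398.9 = 0.4661; cost = 16.3%.
Preferred: weight = 35.9/1398.9 = 0.0257; cost = 5.34%.
Senior notes: weight = 711/1398.9 = 0.5083; after-tax cost = 3.9% × (1 − 36%) = 2.4960%.
WACC = 0.4661 × 16.3000% + 0.0257 × 5.3400% + 0.5083 × 2.4960% = 9.0028%.

9.00%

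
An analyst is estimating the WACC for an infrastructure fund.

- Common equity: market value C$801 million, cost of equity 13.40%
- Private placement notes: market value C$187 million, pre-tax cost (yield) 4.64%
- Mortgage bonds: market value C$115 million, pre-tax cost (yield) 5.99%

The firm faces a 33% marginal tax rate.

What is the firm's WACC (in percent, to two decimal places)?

Total capital V = 801 + 187 + 115 = 1103.
Equity: weight = 801/1103 = 0.7262; cost = 13.4%.
Private placement notes: weight = 187/1103 = 0.1695; after-tax cost = 4.64% × (1 − 33%) = 3.1088%.
Mortgage bonds: weight = 115/1103 = 0.1043; after-tax cost = 5.99% × (1 − 33%) = 4.0133%.
WACC = 0.7262 × 13.4000% + 0.1695 × 3.1088% + 0.1043 × 4.0133% = 10.6766%.

10.68%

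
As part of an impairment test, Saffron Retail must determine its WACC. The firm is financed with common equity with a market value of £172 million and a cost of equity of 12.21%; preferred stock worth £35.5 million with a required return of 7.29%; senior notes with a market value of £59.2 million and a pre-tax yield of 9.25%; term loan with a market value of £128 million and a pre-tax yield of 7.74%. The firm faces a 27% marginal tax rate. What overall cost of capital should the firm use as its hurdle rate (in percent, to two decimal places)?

8.82%

Total capital V = 172 + 35.5 + 59.2 + 128 = 394.7.
Equity: weight = 172/394.7 = 0.4358; cost = 12.21%.
Preferred: weight = 35.5/394.7 = 0.0899; cost = 7.29%.
Senior notes: weight = 59.2/394.7 = 0.1500; after-tax cost = 9.25% × (1 − 27%) = 6.7525%.
Term loan: weight = 128/394.7 = 0.3243; after-tax cost = 7.74% × (1 − 27%) = 5.6502%.
WACC = 0.4358 × 12.2100% + 0.0899 × 7.2900% + 0.1500 × 6.7525% + 0.3243 × 5.6502% = 8.8216%.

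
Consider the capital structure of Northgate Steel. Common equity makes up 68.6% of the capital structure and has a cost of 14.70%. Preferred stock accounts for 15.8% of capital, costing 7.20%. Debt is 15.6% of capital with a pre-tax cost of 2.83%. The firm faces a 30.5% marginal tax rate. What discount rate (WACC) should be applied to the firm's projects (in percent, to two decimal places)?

After-tax cost of debt = 2.83% × (1 − 30.5%) = 1.9669%.
WACC = 0.686 × 14.7000% + 0.158 × 7.2000% + 0.156 × 1.9669% = 11.5286%.

11.53%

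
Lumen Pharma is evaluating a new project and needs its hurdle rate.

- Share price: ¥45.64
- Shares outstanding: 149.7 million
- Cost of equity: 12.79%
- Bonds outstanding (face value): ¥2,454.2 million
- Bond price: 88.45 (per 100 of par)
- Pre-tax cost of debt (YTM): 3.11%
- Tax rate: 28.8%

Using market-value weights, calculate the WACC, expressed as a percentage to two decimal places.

Market value of equity E = 45.64 × 149.7m = 6832.308m. Market value of debt D = 2454.2m × 88.45/100 = 2170.7399m.
Total capital V = 6832.308 + 2170.7399 = 9003.0479.
Equity: weight = 6832.308/9003.0479 = 0.7589; cost = 12.79%.
Bonds outstanding: weight = 2170.7399/9003.0479 = 0.2411; after-tax cost = 3.11% × (1 − 28.8%) = 2.2143%.
WACC = 0.7589 × 12.7900% + 0.2411 × 2.2143% = 10.2401%.

10.24%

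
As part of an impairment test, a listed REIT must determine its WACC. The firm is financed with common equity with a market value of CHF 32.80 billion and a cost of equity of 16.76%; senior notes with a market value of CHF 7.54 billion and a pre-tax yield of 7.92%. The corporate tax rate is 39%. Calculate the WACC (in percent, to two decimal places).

Total capital V = 32.8 + 7.54 = 40.34.
Equity: weight = 32.8/40.34 = 0.8131; cost = 16.76%.
Senior notes: weight = 7.54/40.34 = 0.1869; after-tax cost = 7.92% × (1 − 39%) = 4.8312%.
WACC = 0.8131 × 16.7600% + 0.1869 × 4.8312% = 14.5304%.

14.53%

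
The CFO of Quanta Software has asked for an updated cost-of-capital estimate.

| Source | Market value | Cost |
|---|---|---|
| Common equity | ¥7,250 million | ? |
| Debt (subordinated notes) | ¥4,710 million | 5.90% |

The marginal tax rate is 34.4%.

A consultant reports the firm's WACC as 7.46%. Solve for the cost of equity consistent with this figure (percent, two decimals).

9.79%

Total capital V = 7250 + 4710 = 11960.
Equity weight = 7250/11960 = 0.6062.
Subordinated notes weight = 4710/11960 = 0.3938.
Debt contribution = 0.3938 × 5.9% × (1 − 34.4%) = 1.5242%.
Required equity contribution = 7.46% − 1.5242% = 5.9358%.
Re = 5.9358% / 0.6062 = 9.7920%.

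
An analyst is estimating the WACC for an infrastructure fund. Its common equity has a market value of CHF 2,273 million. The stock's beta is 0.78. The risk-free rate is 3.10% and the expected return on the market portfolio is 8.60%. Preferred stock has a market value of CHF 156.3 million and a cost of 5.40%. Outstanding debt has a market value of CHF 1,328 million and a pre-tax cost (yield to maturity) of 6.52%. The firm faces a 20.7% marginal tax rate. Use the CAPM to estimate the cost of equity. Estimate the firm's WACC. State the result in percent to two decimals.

Market risk premium = 8.6% − 3.1% = 5.5%.
Cost of equity via CAPM: Re = 3.1% + 0.78 × 5.5% = 7.3900%.
Total capital V = 2273 + 156.3 + 1328 = 3757.3.
Equity: weight = 2273/3757.3 = 0.6050; cost = 7.39%.
Preferred: weight = 156.3/3757.3 = 0.0416; cost = 5.4%.
Debt: weight = 1328/3757.3 = 0.3534; after-tax cost = 6.52% × (1 − 20.7%) = 5.1704%.
WACC = 0.6050 × 7.3900% + 0.0416 × 5.4000% + 0.3534 × 5.1704% = 6.5227%.

6.52%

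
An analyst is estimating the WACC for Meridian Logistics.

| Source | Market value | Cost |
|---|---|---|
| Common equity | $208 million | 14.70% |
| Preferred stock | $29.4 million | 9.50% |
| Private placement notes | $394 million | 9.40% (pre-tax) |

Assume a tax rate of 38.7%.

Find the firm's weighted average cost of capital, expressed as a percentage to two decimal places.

Total capital V = 208 + 29.4 + 394 = 631.4.
Equity: weight = 208/631.4 = 0.3294; cost = 14.7%.
Preferred: weight = 29.4/631.4 = 0.0466; cost = 9.5%.
Private placement notes: weight = 394/631.4 = 0.6240; after-tax cost = 9.4% × (1 − 38.7%) = 5.7622%.
WACC = 0.3294 × 14.7000% + 0.0466 × 9.5000% + 0.6240 × 5.7622% = 8.8806%.

8.88%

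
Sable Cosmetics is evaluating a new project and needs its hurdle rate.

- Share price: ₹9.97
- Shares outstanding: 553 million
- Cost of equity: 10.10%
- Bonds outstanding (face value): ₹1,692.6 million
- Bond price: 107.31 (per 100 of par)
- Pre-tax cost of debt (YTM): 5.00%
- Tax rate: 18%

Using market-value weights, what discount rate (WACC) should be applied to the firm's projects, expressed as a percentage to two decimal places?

8.61%

Market value of equity E = 9.97 × 553m = 5513.41m. Market value of debt D = 1692.6m × 107.31/100 = 1816.32906m.
Total capital V = 5513.41 + 1816.32906 = 7329.73906.
Equity: weight = 5513.41/7329.73906 = 0.7522; cost = 10.1%.
Bonds outstanding: weight = 1816.32906/7329.73906 = 0.2478; after-tax cost = 5% × (1 − 18%) = 4.1000%.
WACC = 0.7522 × 10.1000% + 0.2478 × 4.1000% = 8.6132%.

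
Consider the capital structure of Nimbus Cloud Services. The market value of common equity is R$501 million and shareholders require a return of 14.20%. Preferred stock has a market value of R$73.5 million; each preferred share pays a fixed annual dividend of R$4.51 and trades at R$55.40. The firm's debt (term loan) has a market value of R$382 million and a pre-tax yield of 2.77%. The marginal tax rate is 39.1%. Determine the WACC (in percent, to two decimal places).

Cost of preferred: Rp = 4.51 / 55.4 = 8.1408%.
Total capital V = 501 + 73.5 + 382 = 956.5.
Equity: weight = 501/956.5 = 0.5238; cost = 14.2%.
Preferred: weight = 73.5/956.5 = 0.0768; cost = 8.1408%.
Term loan: weight = 382/956.5 = 0.3994; after-tax cost = 2.77% × (1 − 39.1%) = 1.6869%.
WACC = 0.5238 × 14.2000% + 0.0768 × 8.1408% + 0.3994 × 1.6869% = 8.7370%.

8.74%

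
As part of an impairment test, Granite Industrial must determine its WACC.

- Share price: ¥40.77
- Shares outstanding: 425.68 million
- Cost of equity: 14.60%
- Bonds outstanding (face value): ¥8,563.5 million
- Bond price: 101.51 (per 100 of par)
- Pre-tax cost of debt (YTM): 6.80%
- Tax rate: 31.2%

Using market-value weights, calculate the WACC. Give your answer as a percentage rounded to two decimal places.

11.29%

Market value of equity E = 40.77 × 425.68m = 17354.9736m. Market value of debt D = 8563.5m × 101.51/100 = 8692.80885m.
Total capital V = 17354.9736 + 8692.80885 = 26047.78245.
Equity: weight = 17354.9736/26047.78245 = 0.6663; cost = 14.6%.
Bonds outstanding: weight = 8692.80885/26047.78245 = 0.3337; after-tax cost = 6.8% × (1 − 31.2%) = 4.6784%.
WACC = 0.6663 × 14.6000% + 0.3337 × 4.6784% = 11.2889%.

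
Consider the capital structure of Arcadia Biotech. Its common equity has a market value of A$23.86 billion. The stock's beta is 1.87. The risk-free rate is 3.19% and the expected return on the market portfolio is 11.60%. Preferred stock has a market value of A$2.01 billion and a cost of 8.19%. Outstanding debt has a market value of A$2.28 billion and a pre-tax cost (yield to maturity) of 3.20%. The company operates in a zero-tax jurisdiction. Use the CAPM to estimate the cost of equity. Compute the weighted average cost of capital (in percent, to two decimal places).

Market risk premium = 11.6% − 3.19% = 8.41%.
Cost of equity via CAPM: Re = 3.19% + 1.87 × 8.41% = 18.9167%.
Total capital V = 23.86 + 2.01 + 2.28 = 28.15.
Equity: weight = 23.86/28.15 = 0.8476; cost = 18.9167%.
Preferred: weight = 2.01/28.15 = 0.0714; cost = 8.19%.
Debt: weight = 2.28/28.15 = 0.0810; after-tax cost = 3.2% × (1 − 0%) = 3.2000%.
WACC = 0.8476 × 18.9167% + 0.0714 × 8.1900% + 0.0810 × 3.2000% = 16.8778%.

16.88%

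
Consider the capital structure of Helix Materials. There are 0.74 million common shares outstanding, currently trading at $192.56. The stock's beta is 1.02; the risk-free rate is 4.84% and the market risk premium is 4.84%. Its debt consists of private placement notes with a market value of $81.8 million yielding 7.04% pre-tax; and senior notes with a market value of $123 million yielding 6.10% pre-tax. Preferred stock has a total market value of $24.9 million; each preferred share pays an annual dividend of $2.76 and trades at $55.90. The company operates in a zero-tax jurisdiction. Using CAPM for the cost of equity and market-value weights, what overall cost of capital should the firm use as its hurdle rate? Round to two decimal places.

Cost of equity via CAPM: Re = 4.84% + 1.02 × 4.84% = 9.7768%.
Cost of preferred: Rp = 2.76 / 55.9 = 4.9374%.
Market value of equity E = 192.56 × 0.74m = 142.4944m.
Total capital V = 142.4944 + 24.9 + 81.8 + 123 = 372.1944.
Equity: weight = 142.4944/372.1944 = 0.3828; cost = 9.7768%.
Preferred: weight = 24.9/372.1944 = 0.0669; cost = 4.9374%.
Private placement notes: weight = 81.8/372.1944 = 0.2198; after-tax cost = 7.04% × (1 − 0%) = 7.0400%.
Senior notes: weight = 123/372.1944 = 0.3305; after-tax cost = 6.1% × (1 − 0%) = 6.1000%.
WACC = 0.3828 × 9.7768% + 0.0669 × 4.9374% + 0.2198 × 7.0400% + 0.3305 × 6.1000% = 7.6365%.

7.64%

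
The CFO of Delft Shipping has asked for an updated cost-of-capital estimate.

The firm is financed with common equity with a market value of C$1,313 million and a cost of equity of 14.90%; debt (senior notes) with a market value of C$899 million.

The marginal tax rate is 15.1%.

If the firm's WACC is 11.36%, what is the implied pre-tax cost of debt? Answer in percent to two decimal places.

Total capital V = 1313 + 899 = 2212.
Equity weight = 1313/2212 = 0.5936.
Senior notes weight = 899/2212 = 0.4064.
Equity contribution = 0.5936 × 14.9% = 8.8443%.
Remaining for debt = 11.36% − 8.8443% = 2.5157%.
Rd × (1 − 15.1%) × 0.4064 = 2.5157%  ⇒  Rd = 7.2907%.

7.29%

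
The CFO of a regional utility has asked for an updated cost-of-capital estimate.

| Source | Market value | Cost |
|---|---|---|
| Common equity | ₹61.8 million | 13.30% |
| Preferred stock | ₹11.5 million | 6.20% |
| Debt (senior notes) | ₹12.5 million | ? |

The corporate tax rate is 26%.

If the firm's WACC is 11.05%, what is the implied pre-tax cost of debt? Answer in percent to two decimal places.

Total capital V = 61.8 + 11.5 + 12.5 = 85.8.
Equity weight = 61.8/85.8 = 0.7203.
Preferred weight = 11.5/85.8 = 0.1340.
Senior notes weight = 12.5/85.8 = 0.1457.
Equity contribution = 0.7203 × 13.3% = 9.5797%.
Preferred contribution = 0.1340 × 6.2% = 0.8310%.
Remaining for debt = 11.05% − 10.4107% = 0.6393%.
Rd × (1 − 26%) × 0.1457 = 0.6393%  ⇒  Rd = 5.9297%.

5.93%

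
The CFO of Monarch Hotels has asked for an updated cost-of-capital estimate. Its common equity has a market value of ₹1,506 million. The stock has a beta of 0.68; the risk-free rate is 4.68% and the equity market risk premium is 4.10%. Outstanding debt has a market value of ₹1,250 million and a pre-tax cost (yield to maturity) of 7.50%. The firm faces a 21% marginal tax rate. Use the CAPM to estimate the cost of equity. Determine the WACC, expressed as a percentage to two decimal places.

6.77%

Cost of equity via CAPM: Re = 4.68% + 0.68 × 4.1% = 7.4680%.
Total capital V = 1506 + 1250 = 2756.
Equity: weight = 1506/2756 = 0.5464; cost = 7.468%.
Debt: weight = 1250/2756 = 0.4536; after-tax cost = 7.5% × (1 − 21%) = 5.9250%.
WACC = 0.5464 × 7.4680% + 0.4536 × 5.9250% = 6.7682%.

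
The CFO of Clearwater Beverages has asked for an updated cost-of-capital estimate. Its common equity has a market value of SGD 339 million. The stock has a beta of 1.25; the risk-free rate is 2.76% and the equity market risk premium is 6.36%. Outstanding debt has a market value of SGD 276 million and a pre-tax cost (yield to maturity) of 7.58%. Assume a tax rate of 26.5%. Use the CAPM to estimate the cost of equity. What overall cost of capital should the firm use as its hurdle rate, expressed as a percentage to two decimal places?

Cost of equity via CAPM: Re = 2.76% + 1.25 × 6.36% = 10.7100%.
Total capital V = 339 + 276 = 615.
Equity: weight = 339/615 = 0.5512; cost = 10.71%.
Debt: weight = 276/615 = 0.4488; after-tax cost = 7.58% × (1 − 26.5%) = 5.5713%.
WACC = 0.5512 × 10.7100% + 0.4488 × 5.5713% = 8.4039%.

8.40%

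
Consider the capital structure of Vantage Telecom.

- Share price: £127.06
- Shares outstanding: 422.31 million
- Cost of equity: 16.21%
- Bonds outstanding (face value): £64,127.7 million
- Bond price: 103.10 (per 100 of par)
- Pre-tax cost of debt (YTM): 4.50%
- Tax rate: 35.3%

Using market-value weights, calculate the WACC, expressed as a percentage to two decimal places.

8.87%

Market value of equity E = 127.06 × 422.31m = 53658.7086m. Market value of debt D = 64127.7m × 103.1/100 = 66115.6587m.
Total capital V = 53658.7086 + 66115.6587 = 119774.3673.
Equity: weight = 53658.7086/119774.3673 = 0.4480; cost = 16.21%.
Bonds outstanding: weight = 66115.6587/119774.3673 = 0.5520; after-tax cost = 4.5% × (1 − 35.3%) = 2.9115%.
WACC = 0.4480 × 16.2100% + 0.5520 × 2.9115% = 8.8692%.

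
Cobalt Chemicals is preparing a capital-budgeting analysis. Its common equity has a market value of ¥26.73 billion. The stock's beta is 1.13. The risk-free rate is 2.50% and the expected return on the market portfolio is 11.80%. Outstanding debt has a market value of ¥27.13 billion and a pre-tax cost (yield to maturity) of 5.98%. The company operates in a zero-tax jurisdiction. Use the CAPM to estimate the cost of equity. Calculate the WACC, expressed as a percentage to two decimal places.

Market risk premium = 11.8% − 2.5% = 9.3%.
Cost of equity via CAPM: Re = 2.5% + 1.13 × 9.3% = 13.0090%.
Total capital V = 26.73 + 27.13 = 53.86.
Equity: weight = 26.73/53.86 = 0.4963; cost = 13.009%.
Debt: weight = 27.13/53.86 = 0.5037; after-tax cost = 5.98% × (1 − 0%) = 5.9800%.
WACC = 0.4963 × 13.0090% + 0.5037 × 5.9800% = 9.4684%.

9.47%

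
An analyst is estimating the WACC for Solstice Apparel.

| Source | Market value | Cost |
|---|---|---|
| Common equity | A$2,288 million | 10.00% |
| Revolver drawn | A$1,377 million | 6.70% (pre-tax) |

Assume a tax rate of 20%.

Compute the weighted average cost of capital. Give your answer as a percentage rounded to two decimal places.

Total capital V = 2288 + 1377 = 3665.
Equity: weight = 2288/3665 = 0.6243; cost = 10%.
Revolver drawn: weight = 1377/3665 = 0.3757; after-tax cost = 6.7% × (1 − 20%) = 5.3600%.
WACC = 0.6243 × 10.0000% + 0.3757 × 5.3600% = 8.2567%.

8.26%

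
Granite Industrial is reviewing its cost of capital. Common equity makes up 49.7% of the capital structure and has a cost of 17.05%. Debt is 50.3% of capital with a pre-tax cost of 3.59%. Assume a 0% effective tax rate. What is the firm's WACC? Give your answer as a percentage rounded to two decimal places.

10.28%

After-tax cost of debt = 3.59% × (1 − 0%) = 3.5900%.
WACC = 0.497 × 17.0500% + 0.503 × 3.5900% = 10.2796%.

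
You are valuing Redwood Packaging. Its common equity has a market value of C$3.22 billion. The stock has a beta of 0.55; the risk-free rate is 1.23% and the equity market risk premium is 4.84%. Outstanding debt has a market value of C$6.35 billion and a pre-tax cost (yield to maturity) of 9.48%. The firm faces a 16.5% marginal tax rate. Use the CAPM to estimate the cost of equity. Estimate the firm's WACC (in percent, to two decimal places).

6.56%

Cost of equity via CAPM: Re = 1.23% + 0.55 × 4.84% = 3.8920%.
Total capital V = 3.22 + 6.35 = 9.57.
Equity: weight = 3.22/9.57 = 0.3365; cost = 3.892%.
Debt: weight = 6.35/9.57 = 0.6635; after-tax cost = 9.48% × (1 − 16.5%) = 7.9158%.
WACC = 0.3365 × 3.8920% + 0.6635 × 7.9158% = 6.5619%.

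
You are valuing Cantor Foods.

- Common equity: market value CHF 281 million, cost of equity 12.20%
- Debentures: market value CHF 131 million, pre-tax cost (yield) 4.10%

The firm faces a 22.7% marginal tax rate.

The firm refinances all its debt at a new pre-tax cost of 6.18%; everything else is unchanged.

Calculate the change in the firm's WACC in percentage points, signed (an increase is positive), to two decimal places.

Current WACC:
Total capital V = 281 + 131 = 412.
Equity: weight = 281/412 = 0.6820; cost = 12.2%.
Debentures: weight = 131/412 = 0.3180; after-tax cost = 4.1% × (1 − 22.7%) = 3.1693%.
WACC = 0.6820 × 12.2000% + 0.3180 × 3.1693% = 9.3286%.
After the change:
Total capital V = 281 + 131 = 412.
Equity: weight = 281/412 = 0.6820; cost = 12.2%.
Debentures: weight = 131/412 = 0.3180; after-tax cost = 6.18% × (1 − 22.7%) = 4.7771%.
WACC = 0.6820 × 12.2000% + 0.3180 × 4.7771% = 9.8398%.
Change in WACC = 9.8398% − 9.3286% = 0.5112 pp.

+0.51 pp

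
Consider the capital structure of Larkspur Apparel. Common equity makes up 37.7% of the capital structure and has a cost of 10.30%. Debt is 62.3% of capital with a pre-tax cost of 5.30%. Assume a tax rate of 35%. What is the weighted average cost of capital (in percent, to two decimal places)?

6.03%

After-tax cost of debt = 5.3% × (1 − 35%) = 3.4450%.
WACC = 0.377 × 10.3000% + 0.623 × 3.4450% = 6.0293%.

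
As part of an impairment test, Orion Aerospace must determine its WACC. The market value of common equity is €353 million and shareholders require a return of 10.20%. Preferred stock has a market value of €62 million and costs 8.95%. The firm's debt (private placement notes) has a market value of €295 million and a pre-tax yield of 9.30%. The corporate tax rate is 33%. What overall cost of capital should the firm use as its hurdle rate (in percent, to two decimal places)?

8.44%

Total capital V = 353 + 62 + 295 = 710.
Equity: weight = 353/710 = 0.4972; cost = 10.2%.
Preferred: weight = 62/710 = 0.0873; cost = 8.95%.
Private placement notes: weight = 295/710 = 0.4155; after-tax cost = 9.3% × (1 − 33%) = 6.2310%.
WACC = 0.4972 × 10.2000% + 0.0873 × 8.9500% + 0.4155 × 6.2310% = 8.4418%.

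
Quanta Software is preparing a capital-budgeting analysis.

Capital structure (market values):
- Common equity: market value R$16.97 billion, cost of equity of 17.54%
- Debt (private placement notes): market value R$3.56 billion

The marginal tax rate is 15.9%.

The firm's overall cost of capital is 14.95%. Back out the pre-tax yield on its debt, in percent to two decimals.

3.10%

Total capital V = 16.97 + 3.56 = 20.53.
Equity weight = 16.97/20.53 = 0.8266.
Private placement notes weight = 3.56/20.53 = 0.1734.
Equity contribution = 0.8266 × 17.54% = 14.4985%.
Remaining for debt = 14.95% − 14.4985% = 0.4515%.
Rd × (1 − 15.9%) × 0.1734 = 0.4515%  ⇒  Rd = 3.0961%.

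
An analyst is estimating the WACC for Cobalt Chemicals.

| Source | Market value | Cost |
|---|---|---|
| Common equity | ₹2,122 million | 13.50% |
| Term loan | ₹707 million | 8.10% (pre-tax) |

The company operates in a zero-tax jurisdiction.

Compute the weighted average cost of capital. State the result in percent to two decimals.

Total capital V = 2122 + 707 = 2829.
Equity: weight = 2122/2829 = 0.7501; cost = 13.5%.
Term loan: weight = 707/2829 = 0.2499; after-tax cost = 8.1% × (1 − 0%) = 8.1000%.
WACC = 0.7501 × 13.5000% + 0.2499 × 8.1000% = 12.1505%.

12.15%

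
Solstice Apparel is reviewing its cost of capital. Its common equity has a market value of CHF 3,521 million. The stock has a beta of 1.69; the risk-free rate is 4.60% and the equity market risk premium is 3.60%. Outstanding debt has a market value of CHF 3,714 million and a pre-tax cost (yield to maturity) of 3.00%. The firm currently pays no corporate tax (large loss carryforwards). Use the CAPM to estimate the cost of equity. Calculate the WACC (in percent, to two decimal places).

Cost of equity via CAPM: Re = 4.6% + 1.69 × 3.6% = 10.6840%.
Total capital V = 3521 + 3714 = 7235.
Equity: weight = 3521/7235 = 0.4867; cost = 10.684%.
Debt: weight = 3714/7235 = 0.5133; after-tax cost = 3% × (1 − 0%) = 3.0000%.
WACC = 0.4867 × 10.6840% + 0.5133 × 3.0000% = 6.7395%.

6.74%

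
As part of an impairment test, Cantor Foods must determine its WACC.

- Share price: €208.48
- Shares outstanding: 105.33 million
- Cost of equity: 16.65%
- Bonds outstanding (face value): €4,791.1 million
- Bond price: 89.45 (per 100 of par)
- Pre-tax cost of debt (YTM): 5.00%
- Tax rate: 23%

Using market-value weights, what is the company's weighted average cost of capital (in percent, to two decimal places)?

14.56%

Market value of equity E = 208.48 × 105.33m = 21959.1984m. Market value of debt D = 4791.1m × 89.45/100 = 4285.63895m.
Total capital V = 21959.1984 + 4285.63895 = 26244.83735.
Equity: weight = 21959.1984/26244.83735 = 0.8367; cost = 16.65%.
Bonds outstanding: weight = 4285.63895/26244.83735 = 0.1633; after-tax cost = 5% × (1 − 23%) = 3.8500%.
WACC = 0.8367 × 16.6500% + 0.1633 × 3.8500% = 14.5598%.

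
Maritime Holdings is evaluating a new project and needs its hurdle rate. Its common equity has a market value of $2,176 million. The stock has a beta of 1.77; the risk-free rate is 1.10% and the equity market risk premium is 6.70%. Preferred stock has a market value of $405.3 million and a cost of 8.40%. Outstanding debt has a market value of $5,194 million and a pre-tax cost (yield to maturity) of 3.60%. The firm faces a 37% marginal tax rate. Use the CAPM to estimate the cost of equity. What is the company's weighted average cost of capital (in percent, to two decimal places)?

Cost of equity via CAPM: Re = 1.1% + 1.77 × 6.7% = 12.9590%.
Total capital V = 2176 + 405.3 + 5194 = 7775.3.
Equity: weight = 2176/7775.3 = 0.2799; cost = 12.959%.
Preferred: weight = 405.3/7775.3 = 0.0521; cost = 8.4%.
Debt: weight = 5194/7775.3 = 0.6680; after-tax cost = 3.6% × (1 − 37%) = 2.2680%.
WACC = 0.2799 × 12.9590% + 0.0521 × 8.4000% + 0.6680 × 2.2680% = 5.5796%.

5.58%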